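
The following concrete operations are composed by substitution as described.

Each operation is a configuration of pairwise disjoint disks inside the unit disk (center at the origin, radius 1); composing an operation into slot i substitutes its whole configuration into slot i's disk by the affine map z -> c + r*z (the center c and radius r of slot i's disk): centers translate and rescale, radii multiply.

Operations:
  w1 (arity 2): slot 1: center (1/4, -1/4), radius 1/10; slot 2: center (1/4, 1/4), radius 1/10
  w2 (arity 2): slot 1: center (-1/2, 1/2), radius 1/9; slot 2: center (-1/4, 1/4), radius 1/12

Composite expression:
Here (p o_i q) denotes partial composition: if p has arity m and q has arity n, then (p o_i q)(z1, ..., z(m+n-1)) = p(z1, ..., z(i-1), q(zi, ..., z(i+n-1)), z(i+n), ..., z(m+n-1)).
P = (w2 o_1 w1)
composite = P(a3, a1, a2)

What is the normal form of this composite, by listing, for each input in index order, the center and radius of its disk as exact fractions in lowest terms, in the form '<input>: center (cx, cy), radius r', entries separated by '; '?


Follow each a-input down from w2: c' goes to c + r*c', radius to r*r'.
a3 passes through 2 substitutions, ending at center (-17/36, 17/36), radius 1/90
a1 passes through 2 substitutions, ending at center (-17/36, 19/36), radius 1/90
a2 passes through 1 substitution, ending at center (-1/4, 1/4), radius 1/12

a1: center (-17/36, 19/36), radius 1/90; a2: center (-1/4, 1/4), radius 1/12; a3: center (-17/36, 17/36), radius 1/90


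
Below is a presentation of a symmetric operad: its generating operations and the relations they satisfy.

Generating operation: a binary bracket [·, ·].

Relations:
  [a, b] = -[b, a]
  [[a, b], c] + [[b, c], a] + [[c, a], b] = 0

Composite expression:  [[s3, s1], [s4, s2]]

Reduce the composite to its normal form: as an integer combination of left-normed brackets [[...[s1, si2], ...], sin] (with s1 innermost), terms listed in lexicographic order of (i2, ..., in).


[[[s1, s3], s2], s4] - [[[s1, s3], s4], s2]

Antisymmetry and Jacobi reduce to s1-anchored left-normed brackets.
Composite bracket: [[s3, s1], [s4, s2]]
The bracket unfolds into 8 signed words via [a, b] = ab - ba (2^3 = 8).
Coefficients come from the s1-initial words:
  s1s3s2s4 appears with sign +1, giving the term +[[[s1, s3], s2], s4]
  s1s3s4s2 appears with sign -1, giving the term -[[[s1, s3], s4], s2]


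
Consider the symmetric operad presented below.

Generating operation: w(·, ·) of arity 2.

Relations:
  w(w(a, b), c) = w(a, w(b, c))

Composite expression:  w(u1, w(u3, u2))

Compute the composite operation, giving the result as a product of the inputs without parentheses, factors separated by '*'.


u1 * u3 * u2

The w-tree's shape is irrelevant; the u-reading-order decides.
w(u3, u2) spells out as u3 * u2
w(u1, w(u3, u2)) spells out as u1 * u3 * u2


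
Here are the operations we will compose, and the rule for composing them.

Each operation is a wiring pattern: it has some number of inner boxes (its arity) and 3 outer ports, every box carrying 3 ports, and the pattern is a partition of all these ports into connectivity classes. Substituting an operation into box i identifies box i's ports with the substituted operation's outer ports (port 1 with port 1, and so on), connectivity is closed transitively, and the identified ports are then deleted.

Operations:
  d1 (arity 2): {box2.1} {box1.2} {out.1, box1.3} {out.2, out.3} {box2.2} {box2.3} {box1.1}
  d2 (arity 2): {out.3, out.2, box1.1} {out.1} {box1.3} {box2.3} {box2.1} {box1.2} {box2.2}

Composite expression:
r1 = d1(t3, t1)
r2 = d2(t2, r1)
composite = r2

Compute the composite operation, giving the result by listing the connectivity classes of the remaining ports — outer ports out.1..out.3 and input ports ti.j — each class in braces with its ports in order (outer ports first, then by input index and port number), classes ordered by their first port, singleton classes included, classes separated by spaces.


After gluing at d2, chains via deleted ports link the t-ports.
through d1, on inputs (t3, t1): {out.1, t3.3} {out.2, out.3} {t1.1} {t1.2} {t1.3} {t3.1} {t3.2} (out.j = stage outer ports)
through d2, on inputs (t2, t3, t1): {out.1} {out.2, out.3, t2.1} {t1.1} {t1.2} {t1.3} {t2.2} {t2.3} {t3.1} {t3.2} {t3.3} (out.j = stage outer ports)

{out.1} {out.2, out.3, t2.1} {t1.1} {t1.2} {t1.3} {t2.2} {t2.3} {t3.1} {t3.2} {t3.3}


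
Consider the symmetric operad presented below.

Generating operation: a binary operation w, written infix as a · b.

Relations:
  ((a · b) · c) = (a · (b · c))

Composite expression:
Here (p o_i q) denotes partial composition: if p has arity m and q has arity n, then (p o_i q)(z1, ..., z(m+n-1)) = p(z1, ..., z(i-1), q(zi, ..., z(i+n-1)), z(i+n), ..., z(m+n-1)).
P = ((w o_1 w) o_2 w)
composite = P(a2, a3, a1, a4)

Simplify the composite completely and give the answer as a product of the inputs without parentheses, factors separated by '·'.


Every regrouping of w is equal, so read the a-inputs in written order.
(a3 · a1) unparenthesizes to a3 · a1
(a2 · (a3 · a1)) unparenthesizes to a2 · a3 · a1
((a2 · (a3 · a1)) · a4) unparenthesizes to a2 · a3 · a1 · a4

a2 · a3 · a1 · a4


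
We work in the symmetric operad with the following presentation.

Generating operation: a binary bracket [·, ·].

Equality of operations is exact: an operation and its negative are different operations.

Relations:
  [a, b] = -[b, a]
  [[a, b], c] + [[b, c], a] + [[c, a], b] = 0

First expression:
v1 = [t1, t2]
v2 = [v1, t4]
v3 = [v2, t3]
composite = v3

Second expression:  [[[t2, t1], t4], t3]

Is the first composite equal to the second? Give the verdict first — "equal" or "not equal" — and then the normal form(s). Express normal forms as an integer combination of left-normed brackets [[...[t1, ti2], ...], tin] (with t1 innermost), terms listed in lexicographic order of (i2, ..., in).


not equal; first: [[[t1, t2], t4], t3]; second: -[[[t1, t2], t4], t3]


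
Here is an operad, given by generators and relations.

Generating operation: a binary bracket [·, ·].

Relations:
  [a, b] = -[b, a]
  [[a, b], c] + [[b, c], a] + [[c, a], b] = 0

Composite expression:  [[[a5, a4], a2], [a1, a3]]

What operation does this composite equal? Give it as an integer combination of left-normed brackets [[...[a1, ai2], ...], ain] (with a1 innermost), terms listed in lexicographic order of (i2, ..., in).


-[[[[a1, a3], a2], a4], a5] + [[[[a1, a3], a2], a5], a4] + [[[[a1, a3], a4], a5], a2] - [[[[a1, a3], a5], a4], a2]

Left-normed coefficients sit on the a1-initial expansion words.
Composite bracket: [[[a5, a4], a2], [a1, a3]]
Applying ab - ba throughout gives 16 signed words (2^4 = 16).
Coefficients come from the a1-initial words:
  sign of a1a3a2a4a5 is -1, so it contributes -[[[[a1, a3], a2], a4], a5]
  sign of a1a3a2a5a4 is +1, so it contributes +[[[[a1, a3], a2], a5], a4]
  sign of a1a3a4a5a2 is +1, so it contributes +[[[[a1, a3], a4], a5], a2]
  sign of a1a3a5a4a2 is -1, so it contributes -[[[[a1, a3], a5], a4], a2]


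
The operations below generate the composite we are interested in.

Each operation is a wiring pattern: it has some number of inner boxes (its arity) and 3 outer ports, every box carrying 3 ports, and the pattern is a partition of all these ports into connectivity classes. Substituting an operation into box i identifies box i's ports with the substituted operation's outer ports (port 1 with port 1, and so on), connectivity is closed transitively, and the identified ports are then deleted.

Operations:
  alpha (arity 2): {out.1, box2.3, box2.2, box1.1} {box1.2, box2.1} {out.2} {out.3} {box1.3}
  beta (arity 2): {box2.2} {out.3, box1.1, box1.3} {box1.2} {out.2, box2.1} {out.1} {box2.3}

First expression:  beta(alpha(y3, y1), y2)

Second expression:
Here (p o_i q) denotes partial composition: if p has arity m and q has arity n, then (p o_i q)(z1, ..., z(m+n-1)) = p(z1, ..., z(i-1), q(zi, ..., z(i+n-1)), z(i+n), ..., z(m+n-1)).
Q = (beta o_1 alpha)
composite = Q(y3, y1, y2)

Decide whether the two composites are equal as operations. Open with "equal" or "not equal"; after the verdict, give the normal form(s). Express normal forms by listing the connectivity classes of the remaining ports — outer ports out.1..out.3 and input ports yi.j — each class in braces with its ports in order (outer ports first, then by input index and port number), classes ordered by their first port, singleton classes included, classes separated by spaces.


Reducing the first expression gives {out.1} {out.2, y2.1} {out.3, y1.2, y1.3, y3.1} {y1.1, y3.2} {y2.2} {y2.3} {y3.3}
Reducing the second expression gives {out.1} {out.2, y2.1} {out.3, y1.2, y1.3, y3.1} {y1.1, y3.2} {y2.2} {y2.3} {y3.3}
One common form — equal.

equal: each reduces to {out.1} {out.2, y2.1} {out.3, y1.2, y1.3, y3.1} {y1.1, y3.2} {y2.2} {y2.3} {y3.3}


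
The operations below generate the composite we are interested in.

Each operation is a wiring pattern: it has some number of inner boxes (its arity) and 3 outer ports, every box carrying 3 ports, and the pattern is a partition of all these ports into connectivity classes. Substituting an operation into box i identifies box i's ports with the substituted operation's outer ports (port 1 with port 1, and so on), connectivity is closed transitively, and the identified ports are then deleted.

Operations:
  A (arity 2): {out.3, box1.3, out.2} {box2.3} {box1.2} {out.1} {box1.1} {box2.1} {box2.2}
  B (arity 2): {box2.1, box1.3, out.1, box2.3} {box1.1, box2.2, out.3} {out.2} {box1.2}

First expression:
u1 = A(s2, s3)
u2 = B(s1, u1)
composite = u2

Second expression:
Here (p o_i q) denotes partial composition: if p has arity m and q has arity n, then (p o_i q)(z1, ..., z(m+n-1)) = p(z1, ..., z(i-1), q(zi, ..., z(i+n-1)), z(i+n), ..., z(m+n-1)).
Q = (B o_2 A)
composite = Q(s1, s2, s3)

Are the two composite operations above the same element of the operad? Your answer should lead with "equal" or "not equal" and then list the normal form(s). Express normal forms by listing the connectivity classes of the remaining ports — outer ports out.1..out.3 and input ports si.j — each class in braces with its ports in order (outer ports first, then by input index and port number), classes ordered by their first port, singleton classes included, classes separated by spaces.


equal; the common form is {out.1, out.3, s1.1, s1.3, s2.3} {out.2} {s1.2} {s2.1} {s2.2} {s3.1} {s3.2} {s3.3}

The first expression, normalized: {out.1, out.3, s1.1, s1.3, s2.3} {out.2} {s1.2} {s2.1} {s2.2} {s3.1} {s3.2} {s3.3}
The second expression, normalized: {out.1, out.3, s1.1, s1.3, s2.3} {out.2} {s1.2} {s2.1} {s2.2} {s3.1} {s3.2} {s3.3}
Identical normal forms: equal.


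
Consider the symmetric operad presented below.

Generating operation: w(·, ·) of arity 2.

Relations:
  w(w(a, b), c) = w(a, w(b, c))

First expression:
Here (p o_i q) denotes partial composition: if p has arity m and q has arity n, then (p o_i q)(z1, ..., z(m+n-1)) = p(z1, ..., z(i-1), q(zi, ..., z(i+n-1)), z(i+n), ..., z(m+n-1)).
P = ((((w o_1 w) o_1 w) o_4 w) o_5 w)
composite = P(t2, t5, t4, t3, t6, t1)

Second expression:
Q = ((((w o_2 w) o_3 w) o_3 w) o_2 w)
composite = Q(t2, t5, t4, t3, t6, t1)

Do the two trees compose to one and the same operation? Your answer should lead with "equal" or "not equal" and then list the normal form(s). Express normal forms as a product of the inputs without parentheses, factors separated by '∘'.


equal: each reduces to t2 ∘ t5 ∘ t4 ∘ t3 ∘ t6 ∘ t1

The first expression, normalized: t2 ∘ t5 ∘ t4 ∘ t3 ∘ t6 ∘ t1
The second expression, normalized: t2 ∘ t5 ∘ t4 ∘ t3 ∘ t6 ∘ t1
The forms coincide; equal.


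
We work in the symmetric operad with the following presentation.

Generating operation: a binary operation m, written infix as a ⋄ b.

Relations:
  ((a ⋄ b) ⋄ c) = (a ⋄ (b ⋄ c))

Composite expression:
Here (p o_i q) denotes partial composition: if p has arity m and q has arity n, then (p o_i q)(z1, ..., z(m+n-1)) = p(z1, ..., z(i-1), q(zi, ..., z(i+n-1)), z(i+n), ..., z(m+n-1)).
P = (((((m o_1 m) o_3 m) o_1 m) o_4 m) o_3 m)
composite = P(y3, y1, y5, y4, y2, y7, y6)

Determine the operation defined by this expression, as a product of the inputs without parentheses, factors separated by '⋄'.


y3 ⋄ y1 ⋄ y5 ⋄ y4 ⋄ y2 ⋄ y7 ⋄ y6

The m-tree's shape is irrelevant; the y-reading-order decides.
(y3 ⋄ y1) flattens to y3 ⋄ y1
(y5 ⋄ y4) flattens to y5 ⋄ y4
((y3 ⋄ y1) ⋄ (y5 ⋄ y4)) flattens to y3 ⋄ y1 ⋄ y5 ⋄ y4
(y2 ⋄ y7) flattens to y2 ⋄ y7
((y2 ⋄ y7) ⋄ y6) flattens to y2 ⋄ y7 ⋄ y6
(((y3 ⋄ y1) ⋄ (y5 ⋄ y4)) ⋄ ((y2 ⋄ y7) ⋄ y6)) flattens to y3 ⋄ y1 ⋄ y5 ⋄ y4 ⋄ y2 ⋄ y7 ⋄ y6


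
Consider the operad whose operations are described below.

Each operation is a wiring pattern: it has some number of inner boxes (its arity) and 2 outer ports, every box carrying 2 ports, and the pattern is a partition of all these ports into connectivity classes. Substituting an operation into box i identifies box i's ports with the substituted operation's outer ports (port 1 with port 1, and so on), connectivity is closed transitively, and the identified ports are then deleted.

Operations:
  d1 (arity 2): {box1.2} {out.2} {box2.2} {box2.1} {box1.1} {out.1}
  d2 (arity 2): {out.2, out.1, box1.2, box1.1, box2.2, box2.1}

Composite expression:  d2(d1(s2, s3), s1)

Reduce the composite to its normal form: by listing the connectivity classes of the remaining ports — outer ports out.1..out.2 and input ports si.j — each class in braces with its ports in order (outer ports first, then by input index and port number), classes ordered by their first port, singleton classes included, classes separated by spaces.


Substituting into d2 glues patterns; closure does the rest.
after d1, the pattern on (s2, s3) reads {out.1} {out.2} {s2.1} {s2.2} {s3.1} {s3.2} (out.j = its outer ports)
after d2, the pattern on (s2, s3, s1) reads {out.1, out.2, s1.1, s1.2} {s2.1} {s2.2} {s3.1} {s3.2} (out.j = its outer ports)

{out.1, out.2, s1.1, s1.2} {s2.1} {s2.2} {s3.1} {s3.2}


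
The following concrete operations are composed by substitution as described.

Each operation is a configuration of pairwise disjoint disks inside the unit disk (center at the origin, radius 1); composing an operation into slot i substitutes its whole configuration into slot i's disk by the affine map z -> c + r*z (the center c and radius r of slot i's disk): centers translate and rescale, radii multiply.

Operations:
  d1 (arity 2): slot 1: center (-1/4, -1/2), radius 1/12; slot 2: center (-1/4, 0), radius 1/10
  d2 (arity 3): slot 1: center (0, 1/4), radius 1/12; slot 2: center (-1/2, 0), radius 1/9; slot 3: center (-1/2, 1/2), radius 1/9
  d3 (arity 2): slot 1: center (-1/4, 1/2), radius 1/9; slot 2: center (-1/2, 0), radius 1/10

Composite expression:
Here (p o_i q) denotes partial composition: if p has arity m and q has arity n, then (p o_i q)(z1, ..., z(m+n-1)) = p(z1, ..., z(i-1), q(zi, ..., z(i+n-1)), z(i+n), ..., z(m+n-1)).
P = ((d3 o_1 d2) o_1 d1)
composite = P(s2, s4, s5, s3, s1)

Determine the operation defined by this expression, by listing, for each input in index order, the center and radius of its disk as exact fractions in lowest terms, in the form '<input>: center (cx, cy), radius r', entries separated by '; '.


Only the slot chain above each s matters under d3; compose those maps.
for s2, the 3-step affine chain lands on center (-109/432, 113/216), radius 1/1296
for s4, the 3-step affine chain lands on center (-109/432, 19/36), radius 1/1080
for s5, the 2-step affine chain lands on center (-11/36, 1/2), radius 1/81
for s3, the 2-step affine chain lands on center (-11/36, 5/9), radius 1/81
for s1, the 1-step affine chain lands on center (-1/2, 0), radius 1/10

s1: center (-1/2, 0), radius 1/10; s2: center (-109/432, 113/216), radius 1/1296; s3: center (-11/36, 5/9), radius 1/81; s4: center (-109/432, 19/36), radius 1/1080; s5: center (-11/36, 1/2), radius 1/81


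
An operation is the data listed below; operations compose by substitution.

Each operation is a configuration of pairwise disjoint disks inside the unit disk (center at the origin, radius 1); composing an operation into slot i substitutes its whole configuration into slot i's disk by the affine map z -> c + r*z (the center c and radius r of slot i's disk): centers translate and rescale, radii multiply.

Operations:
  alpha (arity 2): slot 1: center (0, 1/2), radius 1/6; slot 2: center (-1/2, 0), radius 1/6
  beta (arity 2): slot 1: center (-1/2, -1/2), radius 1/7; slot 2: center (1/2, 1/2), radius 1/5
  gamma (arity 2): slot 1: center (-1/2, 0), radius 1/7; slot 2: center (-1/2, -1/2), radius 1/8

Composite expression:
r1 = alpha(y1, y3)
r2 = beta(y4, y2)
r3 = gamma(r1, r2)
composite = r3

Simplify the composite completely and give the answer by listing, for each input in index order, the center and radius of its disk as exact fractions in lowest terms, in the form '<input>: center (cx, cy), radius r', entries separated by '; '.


Below gamma, radii multiply path by path; the y-disk centers shift.
y1 passes through 2 substitutions, ending at center (-1/2, 1/14), radius 1/42
y3 passes through 2 substitutions, ending at center (-4/7, 0), radius 1/42
y4 passes through 2 substitutions, ending at center (-9/16, -9/16), radius 1/56
y2 passes through 2 substitutions, ending at center (-7/16, -7/16), radius 1/40

y1: center (-1/2, 1/14), radius 1/42; y2: center (-7/16, -7/16), radius 1/40; y3: center (-4/7, 0), radius 1/42; y4: center (-9/16, -9/16), radius 1/56


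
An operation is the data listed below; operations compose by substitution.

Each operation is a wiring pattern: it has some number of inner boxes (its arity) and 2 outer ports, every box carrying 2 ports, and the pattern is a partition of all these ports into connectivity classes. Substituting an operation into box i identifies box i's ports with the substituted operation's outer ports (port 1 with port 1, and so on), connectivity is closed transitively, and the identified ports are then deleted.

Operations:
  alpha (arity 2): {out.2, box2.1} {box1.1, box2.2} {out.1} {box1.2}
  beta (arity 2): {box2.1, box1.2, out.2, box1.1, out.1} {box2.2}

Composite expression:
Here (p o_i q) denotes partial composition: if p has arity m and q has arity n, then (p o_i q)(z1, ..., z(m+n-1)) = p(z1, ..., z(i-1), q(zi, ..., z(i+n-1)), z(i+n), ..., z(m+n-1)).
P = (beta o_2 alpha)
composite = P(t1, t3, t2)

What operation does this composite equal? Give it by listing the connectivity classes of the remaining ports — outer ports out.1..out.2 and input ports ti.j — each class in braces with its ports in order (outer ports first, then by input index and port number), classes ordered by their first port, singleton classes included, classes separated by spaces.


After gluing at beta, chains via deleted ports link the t-ports.
through alpha, on inputs (t3, t2): {out.1} {out.2, t2.1} {t2.2, t3.1} {t3.2} (out.j = stage outer ports)
through beta, on inputs (t1, t3, t2): {out.1, out.2, t1.1, t1.2} {t2.1} {t2.2, t3.1} {t3.2} (out.j = stage outer ports)

{out.1, out.2, t1.1, t1.2} {t2.1} {t2.2, t3.1} {t3.2}


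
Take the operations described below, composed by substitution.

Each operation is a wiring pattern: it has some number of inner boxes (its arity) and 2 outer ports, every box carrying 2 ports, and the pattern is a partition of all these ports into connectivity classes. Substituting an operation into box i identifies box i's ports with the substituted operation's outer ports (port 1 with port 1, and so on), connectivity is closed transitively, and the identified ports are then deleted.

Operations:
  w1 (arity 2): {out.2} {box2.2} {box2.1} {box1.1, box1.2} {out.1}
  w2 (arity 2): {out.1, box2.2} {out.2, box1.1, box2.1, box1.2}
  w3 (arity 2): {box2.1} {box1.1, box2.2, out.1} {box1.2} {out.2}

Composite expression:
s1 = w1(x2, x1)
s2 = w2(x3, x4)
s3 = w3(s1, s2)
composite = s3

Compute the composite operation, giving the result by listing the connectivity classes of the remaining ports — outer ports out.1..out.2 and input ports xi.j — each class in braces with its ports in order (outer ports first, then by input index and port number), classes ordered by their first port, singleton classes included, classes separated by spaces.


Reachability decides: close wires over w3-identified ports.
through w1, on inputs (x2, x1): {out.1} {out.2} {x1.1} {x1.2} {x2.1, x2.2} (out.j = stage outer ports)
through w2, on inputs (x3, x4): {out.1, x4.2} {out.2, x3.1, x3.2, x4.1} (out.j = stage outer ports)
through w3, on inputs (x2, x1, x3, x4): {out.1, x3.1, x3.2, x4.1} {out.2} {x1.1} {x1.2} {x2.1, x2.2} {x4.2} (out.j = stage outer ports)

{out.1, x3.1, x3.2, x4.1} {out.2} {x1.1} {x1.2} {x2.1, x2.2} {x4.2}


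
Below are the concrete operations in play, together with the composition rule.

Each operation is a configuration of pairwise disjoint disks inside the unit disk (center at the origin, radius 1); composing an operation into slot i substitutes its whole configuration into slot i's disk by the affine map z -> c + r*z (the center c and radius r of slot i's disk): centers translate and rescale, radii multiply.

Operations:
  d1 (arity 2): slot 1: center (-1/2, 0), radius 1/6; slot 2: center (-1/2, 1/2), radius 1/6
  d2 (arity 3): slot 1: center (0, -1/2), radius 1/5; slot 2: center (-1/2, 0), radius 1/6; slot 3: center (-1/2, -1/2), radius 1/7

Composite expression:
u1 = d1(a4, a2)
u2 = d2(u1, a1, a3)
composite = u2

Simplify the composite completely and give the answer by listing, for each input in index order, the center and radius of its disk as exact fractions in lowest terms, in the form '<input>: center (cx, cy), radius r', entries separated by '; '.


a1: center (-1/2, 0), radius 1/6; a2: center (-1/10, -2/5), radius 1/30; a3: center (-1/2, -1/2), radius 1/7; a4: center (-1/10, -1/2), radius 1/30

Below d2, radii multiply path by path; the a-disk centers shift.
input a4: composing its 2 substitution steps yields center (-1/10, -1/2), radius 1/30
input a2: composing its 2 substitution steps yields center (-1/10, -2/5), radius 1/30
input a1: composing its 1 substitution step yields center (-1/2, 0), radius 1/6
input a3: composing its 1 substitution step yields center (-1/2, -1/2), radius 1/7


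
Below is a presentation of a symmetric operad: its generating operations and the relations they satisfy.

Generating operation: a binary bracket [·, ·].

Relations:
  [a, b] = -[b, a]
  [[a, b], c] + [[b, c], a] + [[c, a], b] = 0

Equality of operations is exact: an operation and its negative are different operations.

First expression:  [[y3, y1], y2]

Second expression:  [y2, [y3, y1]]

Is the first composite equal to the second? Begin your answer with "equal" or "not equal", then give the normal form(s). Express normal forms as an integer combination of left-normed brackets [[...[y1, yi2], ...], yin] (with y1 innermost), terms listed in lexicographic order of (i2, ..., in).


not equal — first -[[y1, y3], y2], second [[y1, y3], y2]

The first expression reduces to -[[y1, y3], y2]
The second expression reduces to [[y1, y3], y2]
They disagree, so not equal.


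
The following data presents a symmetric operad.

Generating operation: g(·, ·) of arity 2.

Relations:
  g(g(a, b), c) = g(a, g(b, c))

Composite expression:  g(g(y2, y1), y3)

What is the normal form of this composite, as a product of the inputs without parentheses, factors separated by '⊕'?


y2 ⊕ y1 ⊕ y3

All parenthesizations of g agree; list the y-inputs left to right.
g(y2, y1) reduces to y2 ⊕ y1
g(g(y2, y1), y3) reduces to y2 ⊕ y1 ⊕ y3


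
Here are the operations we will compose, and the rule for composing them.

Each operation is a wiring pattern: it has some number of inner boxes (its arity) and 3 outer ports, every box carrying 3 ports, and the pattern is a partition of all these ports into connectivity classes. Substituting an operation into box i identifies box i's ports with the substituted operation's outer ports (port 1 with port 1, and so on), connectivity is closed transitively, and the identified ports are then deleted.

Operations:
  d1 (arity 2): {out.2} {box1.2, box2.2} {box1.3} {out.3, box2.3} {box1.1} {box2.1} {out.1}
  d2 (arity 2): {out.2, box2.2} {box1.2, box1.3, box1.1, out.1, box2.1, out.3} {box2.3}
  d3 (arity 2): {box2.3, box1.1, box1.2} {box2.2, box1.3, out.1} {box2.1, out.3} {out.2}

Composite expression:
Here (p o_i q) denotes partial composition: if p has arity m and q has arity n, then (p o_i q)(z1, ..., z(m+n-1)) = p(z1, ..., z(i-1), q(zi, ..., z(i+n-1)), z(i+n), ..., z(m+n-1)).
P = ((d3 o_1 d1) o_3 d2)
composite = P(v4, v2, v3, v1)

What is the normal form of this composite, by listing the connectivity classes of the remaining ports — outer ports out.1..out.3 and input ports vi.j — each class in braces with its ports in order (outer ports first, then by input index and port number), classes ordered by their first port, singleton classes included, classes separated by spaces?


{out.1, v1.2, v2.3} {out.2} {out.3, v1.1, v3.1, v3.2, v3.3} {v1.3} {v2.1} {v2.2, v4.2} {v4.1} {v4.3}

Two ports join when wires chain via d3-identified ports.
after d1, the pattern on (v4, v2) reads {out.1} {out.2} {out.3, v2.3} {v2.1} {v2.2, v4.2} {v4.1} {v4.3} (out.j = its outer ports)
after d2, the pattern on (v3, v1) reads {out.1, out.3, v1.1, v3.1, v3.2, v3.3} {out.2, v1.2} {v1.3} (out.j = its outer ports)
after d3, the pattern on (v4, v2, v3, v1) reads {out.1, v1.2, v2.3} {out.2} {out.3, v1.1, v3.1, v3.2, v3.3} {v1.3} {v2.1} {v2.2, v4.2} {v4.1} {v4.3} (out.j = its outer ports)


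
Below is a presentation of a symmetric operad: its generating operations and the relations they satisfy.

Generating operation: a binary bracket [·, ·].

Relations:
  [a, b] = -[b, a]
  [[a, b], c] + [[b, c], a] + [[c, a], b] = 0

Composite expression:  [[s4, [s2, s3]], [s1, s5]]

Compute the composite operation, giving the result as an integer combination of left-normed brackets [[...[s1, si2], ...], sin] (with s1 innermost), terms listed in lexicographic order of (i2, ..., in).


[[[[s1, s5], s2], s3], s4] - [[[[s1, s5], s3], s2], s4] - [[[[s1, s5], s4], s2], s3] + [[[[s1, s5], s4], s3], s2]

Antisymmetry and Jacobi reduce to s1-anchored left-normed brackets.
Composite bracket: [[s4, [s2, s3]], [s1, s5]]
Under [a, b] = ab - ba we get 16 signed associative words (2^4 = 16).
Collect the words opening with s1:
  sign of s1s5s2s3s4 is +1, so it contributes +[[[[s1, s5], s2], s3], s4]
  sign of s1s5s3s2s4 is -1, so it contributes -[[[[s1, s5], s3], s2], s4]
  sign of s1s5s4s2s3 is -1, so it contributes -[[[[s1, s5], s4], s2], s3]
  sign of s1s5s4s3s2 is +1, so it contributes +[[[[s1, s5], s4], s3], s2]


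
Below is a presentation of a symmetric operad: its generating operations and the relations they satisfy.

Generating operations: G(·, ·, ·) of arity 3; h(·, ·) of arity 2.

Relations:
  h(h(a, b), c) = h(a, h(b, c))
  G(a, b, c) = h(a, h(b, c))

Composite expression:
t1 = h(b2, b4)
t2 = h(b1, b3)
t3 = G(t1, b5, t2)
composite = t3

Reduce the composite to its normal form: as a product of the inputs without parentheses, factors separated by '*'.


b2 * b4 * b5 * b1 * b3

Associativity of G dissolves the nesting; only the b-input order survives.
h(b2, b4) collapses to b2 * b4
h(b1, b3) collapses to b1 * b3
G(h(b2, b4), b5, h(b1, b3)) collapses to b2 * b4 * b5 * b1 * b3


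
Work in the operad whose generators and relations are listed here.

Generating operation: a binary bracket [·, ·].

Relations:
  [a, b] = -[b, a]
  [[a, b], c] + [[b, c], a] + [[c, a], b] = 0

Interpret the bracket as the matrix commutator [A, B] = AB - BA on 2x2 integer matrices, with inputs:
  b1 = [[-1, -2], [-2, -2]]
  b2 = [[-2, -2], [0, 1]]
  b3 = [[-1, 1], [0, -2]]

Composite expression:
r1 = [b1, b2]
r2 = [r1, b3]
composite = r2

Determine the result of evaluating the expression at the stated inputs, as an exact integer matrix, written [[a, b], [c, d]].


[[-6, 0], [6, 6]]

[b1, b2] = [[-4, -8], [6, 4]]
[[b1, b2], b3] = [[-6, 0], [6, 6]]


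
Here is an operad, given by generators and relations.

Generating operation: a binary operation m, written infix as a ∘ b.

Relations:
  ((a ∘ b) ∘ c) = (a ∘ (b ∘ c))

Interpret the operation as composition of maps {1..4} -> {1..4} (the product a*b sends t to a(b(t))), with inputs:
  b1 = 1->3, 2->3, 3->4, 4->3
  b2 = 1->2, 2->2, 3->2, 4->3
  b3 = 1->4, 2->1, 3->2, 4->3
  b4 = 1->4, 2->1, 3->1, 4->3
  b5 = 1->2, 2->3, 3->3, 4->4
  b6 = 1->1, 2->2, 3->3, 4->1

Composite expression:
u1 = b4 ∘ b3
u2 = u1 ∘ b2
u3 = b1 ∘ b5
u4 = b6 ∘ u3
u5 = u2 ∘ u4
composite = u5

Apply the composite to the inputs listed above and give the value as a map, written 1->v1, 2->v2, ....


1->4, 2->4, 3->4, 4->4

(b4 ∘ b3) = 1->3, 2->4, 3->1, 4->1
((b4 ∘ b3) ∘ b2) = 1->4, 2->4, 3->4, 4->1
(b1 ∘ b5) = 1->3, 2->4, 3->4, 4->3
(b6 ∘ (b1 ∘ b5)) = 1->3, 2->1, 3->1, 4->3
(((b4 ∘ b3) ∘ b2) ∘ (b6 ∘ (b1 ∘ b5))) = 1->4, 2->4, 3->4, 4->4


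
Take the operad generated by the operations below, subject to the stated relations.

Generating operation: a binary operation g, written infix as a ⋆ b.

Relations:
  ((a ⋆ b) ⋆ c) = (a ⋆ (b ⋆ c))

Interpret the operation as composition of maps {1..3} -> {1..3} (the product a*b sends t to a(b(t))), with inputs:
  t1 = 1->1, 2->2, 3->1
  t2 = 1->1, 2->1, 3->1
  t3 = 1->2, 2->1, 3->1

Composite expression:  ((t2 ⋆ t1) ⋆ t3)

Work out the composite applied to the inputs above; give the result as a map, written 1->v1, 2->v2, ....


1->1, 2->1, 3->1

(t2 ⋆ t1) = 1->1, 2->1, 3->1
((t2 ⋆ t1) ⋆ t3) = 1->1, 2->1, 3->1


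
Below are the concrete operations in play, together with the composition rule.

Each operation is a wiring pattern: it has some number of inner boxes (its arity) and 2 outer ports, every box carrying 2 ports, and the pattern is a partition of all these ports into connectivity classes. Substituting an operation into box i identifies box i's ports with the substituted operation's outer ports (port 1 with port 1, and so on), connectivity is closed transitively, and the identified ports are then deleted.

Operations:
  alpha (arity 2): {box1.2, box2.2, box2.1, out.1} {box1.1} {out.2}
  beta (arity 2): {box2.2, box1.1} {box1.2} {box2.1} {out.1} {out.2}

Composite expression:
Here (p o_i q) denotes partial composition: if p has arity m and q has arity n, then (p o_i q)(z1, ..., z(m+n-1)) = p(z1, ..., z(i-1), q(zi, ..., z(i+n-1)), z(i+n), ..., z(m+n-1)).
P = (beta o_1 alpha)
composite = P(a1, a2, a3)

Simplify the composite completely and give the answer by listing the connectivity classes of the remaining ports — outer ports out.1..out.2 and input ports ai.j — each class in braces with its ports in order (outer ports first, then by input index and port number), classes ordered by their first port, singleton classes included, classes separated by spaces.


{out.1} {out.2} {a1.1} {a1.2, a2.1, a2.2, a3.2} {a3.1}

Treat the ports identified at beta as solder joints: merge, then drop.
stage alpha: inputs (a1, a2), connectivity {out.1, a1.2, a2.1, a2.2} {out.2} {a1.1}, out.j its boundary
stage beta: inputs (a1, a2, a3), connectivity {out.1} {out.2} {a1.1} {a1.2, a2.1, a2.2, a3.2} {a3.1}, out.j its boundary


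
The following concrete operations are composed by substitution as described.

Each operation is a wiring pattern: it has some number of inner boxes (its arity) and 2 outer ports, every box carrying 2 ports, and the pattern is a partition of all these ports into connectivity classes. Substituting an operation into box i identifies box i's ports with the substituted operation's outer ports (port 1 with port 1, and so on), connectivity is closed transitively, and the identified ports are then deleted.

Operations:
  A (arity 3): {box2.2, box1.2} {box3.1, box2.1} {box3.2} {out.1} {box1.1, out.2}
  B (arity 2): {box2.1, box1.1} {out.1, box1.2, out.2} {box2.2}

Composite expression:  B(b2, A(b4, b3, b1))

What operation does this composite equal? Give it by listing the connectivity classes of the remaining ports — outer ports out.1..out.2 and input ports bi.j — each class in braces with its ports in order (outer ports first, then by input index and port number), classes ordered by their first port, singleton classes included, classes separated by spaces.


Connectivity passes through glued B-boundaries; trace each wire chain.
after A, the pattern on (b4, b3, b1) reads {out.1} {out.2, b4.1} {b1.1, b3.1} {b1.2} {b3.2, b4.2} (out.j = its outer ports)
after B, the pattern on (b2, b4, b3, b1) reads {out.1, out.2, b2.2} {b1.1, b3.1} {b1.2} {b2.1} {b3.2, b4.2} {b4.1} (out.j = its outer ports)

{out.1, out.2, b2.2} {b1.1, b3.1} {b1.2} {b2.1} {b3.2, b4.2} {b4.1}


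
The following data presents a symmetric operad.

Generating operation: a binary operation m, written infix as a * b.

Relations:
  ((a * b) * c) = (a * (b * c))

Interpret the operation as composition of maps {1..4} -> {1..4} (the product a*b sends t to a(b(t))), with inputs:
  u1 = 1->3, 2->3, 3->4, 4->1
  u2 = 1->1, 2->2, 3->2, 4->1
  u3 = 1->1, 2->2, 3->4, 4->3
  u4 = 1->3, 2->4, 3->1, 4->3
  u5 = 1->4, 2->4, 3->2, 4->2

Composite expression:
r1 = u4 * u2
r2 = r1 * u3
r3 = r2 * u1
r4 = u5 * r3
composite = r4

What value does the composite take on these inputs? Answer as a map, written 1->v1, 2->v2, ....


1->2, 2->2, 3->2, 4->2


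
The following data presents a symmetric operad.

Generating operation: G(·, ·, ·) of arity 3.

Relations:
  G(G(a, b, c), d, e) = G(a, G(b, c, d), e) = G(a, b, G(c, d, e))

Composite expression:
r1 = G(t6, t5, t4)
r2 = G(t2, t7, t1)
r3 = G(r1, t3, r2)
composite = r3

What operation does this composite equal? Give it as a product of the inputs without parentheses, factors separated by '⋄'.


t6 ⋄ t5 ⋄ t4 ⋄ t3 ⋄ t2 ⋄ t7 ⋄ t1


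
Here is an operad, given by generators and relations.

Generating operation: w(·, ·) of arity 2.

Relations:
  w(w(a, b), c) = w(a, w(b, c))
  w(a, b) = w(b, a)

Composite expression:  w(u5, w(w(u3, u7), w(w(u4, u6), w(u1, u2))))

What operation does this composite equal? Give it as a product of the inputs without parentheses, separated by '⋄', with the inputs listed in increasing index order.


u1 ⋄ u2 ⋄ u3 ⋄ u4 ⋄ u5 ⋄ u6 ⋄ u7

Reordering under w is free, so list the u-inputs canonically.
w(u3, u7) collapses to u3 ⋄ u7
w(u4, u6) collapses to u4 ⋄ u6
w(u1, u2) collapses to u1 ⋄ u2
w(w(u4, u6), w(u1, u2)) collapses to u4 ⋄ u6 ⋄ u1 ⋄ u2
w(w(u3, u7), w(w(u4, u6), w(u1, u2))) collapses to u3 ⋄ u7 ⋄ u4 ⋄ u6 ⋄ u1 ⋄ u2
w(u5, w(w(u3, u7), w(w(u4, u6), w(u1, u2)))) collapses to u5 ⋄ u3 ⋄ u7 ⋄ u4 ⋄ u6 ⋄ u1 ⋄ u2
commutativity sorts the factors: u1 ⋄ u2 ⋄ u3 ⋄ u4 ⋄ u5 ⋄ u6 ⋄ u7


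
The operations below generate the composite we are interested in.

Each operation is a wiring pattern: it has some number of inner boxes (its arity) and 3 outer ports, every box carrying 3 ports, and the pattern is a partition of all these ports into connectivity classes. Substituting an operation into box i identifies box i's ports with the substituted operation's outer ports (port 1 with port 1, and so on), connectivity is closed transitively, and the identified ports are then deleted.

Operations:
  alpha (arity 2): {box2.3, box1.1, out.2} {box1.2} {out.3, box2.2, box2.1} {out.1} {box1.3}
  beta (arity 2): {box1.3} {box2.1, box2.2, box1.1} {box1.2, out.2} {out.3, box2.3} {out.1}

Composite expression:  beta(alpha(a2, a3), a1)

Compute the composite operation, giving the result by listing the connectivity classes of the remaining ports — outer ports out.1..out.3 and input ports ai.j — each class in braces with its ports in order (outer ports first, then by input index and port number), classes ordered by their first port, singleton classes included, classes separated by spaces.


Reachability decides: close wires over beta-identified ports.
the subtree at alpha composes to {out.1} {out.2, a2.1, a3.3} {out.3, a3.1, a3.2} {a2.2} {a2.3} on (a2, a3); out.j = own outer ports
the subtree at beta composes to {out.1} {out.2, a2.1, a3.3} {out.3, a1.3} {a1.1, a1.2} {a2.2} {a2.3} {a3.1, a3.2} on (a2, a3, a1); out.j = own outer ports

{out.1} {out.2, a2.1, a3.3} {out.3, a1.3} {a1.1, a1.2} {a2.2} {a2.3} {a3.1, a3.2}


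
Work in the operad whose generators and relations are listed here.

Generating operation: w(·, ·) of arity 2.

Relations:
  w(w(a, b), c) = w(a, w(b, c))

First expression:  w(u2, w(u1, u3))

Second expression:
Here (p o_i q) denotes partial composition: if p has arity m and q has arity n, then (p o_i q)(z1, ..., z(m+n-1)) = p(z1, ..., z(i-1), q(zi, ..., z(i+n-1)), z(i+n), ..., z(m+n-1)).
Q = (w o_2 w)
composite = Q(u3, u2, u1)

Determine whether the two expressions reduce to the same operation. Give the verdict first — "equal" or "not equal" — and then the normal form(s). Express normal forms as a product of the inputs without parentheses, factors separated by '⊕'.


not equal; the first gives u2 ⊕ u1 ⊕ u3 and the second u3 ⊕ u2 ⊕ u1

The first expression, normalized: u2 ⊕ u1 ⊕ u3
The second expression, normalized: u3 ⊕ u2 ⊕ u1
The normal forms differ: not equal.


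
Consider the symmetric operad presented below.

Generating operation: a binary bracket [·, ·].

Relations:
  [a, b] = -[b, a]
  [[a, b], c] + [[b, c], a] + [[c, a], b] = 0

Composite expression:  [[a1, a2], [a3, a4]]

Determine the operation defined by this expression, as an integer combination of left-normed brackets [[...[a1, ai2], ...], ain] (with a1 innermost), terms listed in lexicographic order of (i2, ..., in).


[[[a1, a2], a3], a4] - [[[a1, a2], a4], a3]

In the tensor algebra, words opening a1 carry the a1-anchored form.
Composite bracket: [[a1, a2], [a3, a4]]
Under [a, b] = ab - ba we get 8 signed associative words (2^3 = 8).
Only words starting with a1 matter:
  the word a1a2a3a4 carries sign +1 and contributes +[[[a1, a2], a3], a4]
  the word a1a2a4a3 carries sign -1 and contributes -[[[a1, a2], a4], a3]


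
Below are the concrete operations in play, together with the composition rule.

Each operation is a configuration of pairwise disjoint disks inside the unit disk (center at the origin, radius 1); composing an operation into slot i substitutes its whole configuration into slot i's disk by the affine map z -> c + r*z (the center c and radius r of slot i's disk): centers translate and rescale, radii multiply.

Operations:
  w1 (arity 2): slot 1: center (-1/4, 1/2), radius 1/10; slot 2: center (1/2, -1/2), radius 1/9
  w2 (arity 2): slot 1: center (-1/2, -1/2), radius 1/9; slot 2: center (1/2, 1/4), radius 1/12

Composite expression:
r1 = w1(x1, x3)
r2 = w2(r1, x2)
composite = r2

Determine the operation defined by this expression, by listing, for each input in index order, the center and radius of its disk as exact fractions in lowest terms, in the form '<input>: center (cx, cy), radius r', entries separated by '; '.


Affine substitution under w2: radii multiply and x-centers shift.
x1: after 2 affine steps, its disk has center (-19/36, -4/9), radius 1/90
x3: after 2 affine steps, its disk has center (-4/9, -5/9), radius 1/81
x2: after 1 affine step, its disk has center (1/2, 1/4), radius 1/12

x1: center (-19/36, -4/9), radius 1/90; x2: center (1/2, 1/4), radius 1/12; x3: center (-4/9, -5/9), radius 1/81


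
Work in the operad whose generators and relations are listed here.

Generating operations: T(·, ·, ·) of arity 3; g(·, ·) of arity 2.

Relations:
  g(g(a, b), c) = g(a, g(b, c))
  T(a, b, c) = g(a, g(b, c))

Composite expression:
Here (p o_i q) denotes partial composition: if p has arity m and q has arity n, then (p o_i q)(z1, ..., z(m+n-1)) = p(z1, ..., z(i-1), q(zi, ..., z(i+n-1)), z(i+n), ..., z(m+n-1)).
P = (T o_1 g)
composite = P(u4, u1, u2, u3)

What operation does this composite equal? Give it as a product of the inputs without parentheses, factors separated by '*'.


The T-tree's shape is irrelevant; the u-reading-order decides.
g(u4, u1) collapses to u4 * u1
T(g(u4, u1), u2, u3) collapses to u4 * u1 * u2 * u3

u4 * u1 * u2 * u3


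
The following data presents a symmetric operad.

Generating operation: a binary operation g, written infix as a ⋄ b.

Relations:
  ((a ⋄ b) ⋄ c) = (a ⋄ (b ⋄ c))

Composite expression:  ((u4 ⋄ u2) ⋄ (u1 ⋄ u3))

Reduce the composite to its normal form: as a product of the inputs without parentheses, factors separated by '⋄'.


u4 ⋄ u2 ⋄ u1 ⋄ u3

Every regrouping of g is equal, so read the u-inputs in written order.
(u4 ⋄ u2) spells out as u4 ⋄ u2
(u1 ⋄ u3) spells out as u1 ⋄ u3
((u4 ⋄ u2) ⋄ (u1 ⋄ u3)) spells out as u4 ⋄ u2 ⋄ u1 ⋄ u3
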